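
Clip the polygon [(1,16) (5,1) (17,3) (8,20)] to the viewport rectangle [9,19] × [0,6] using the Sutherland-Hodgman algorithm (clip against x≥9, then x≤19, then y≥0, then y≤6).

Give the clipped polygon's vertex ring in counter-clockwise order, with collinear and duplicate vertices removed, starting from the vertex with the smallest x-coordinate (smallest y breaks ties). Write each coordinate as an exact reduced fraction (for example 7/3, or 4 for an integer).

Clipped polygon: [(9,5/3) (17,3) (262/17,6) (9,6)]

1. After x ≥ 9: [(9,5/3) (17,3) (9,163/9)]
2. After x ≤ 19: [(9,5/3) (17,3) (9,163/9)]
3. After y ≥ 0: [(9,5/3) (17,3) (9,163/9)]
4. After y ≤ 6: [(9,6) (9,5/3) (17,3) (262/17,6)]
5. Canonical ring: [(9,5/3) (17,3) (262/17,6) (9,6)]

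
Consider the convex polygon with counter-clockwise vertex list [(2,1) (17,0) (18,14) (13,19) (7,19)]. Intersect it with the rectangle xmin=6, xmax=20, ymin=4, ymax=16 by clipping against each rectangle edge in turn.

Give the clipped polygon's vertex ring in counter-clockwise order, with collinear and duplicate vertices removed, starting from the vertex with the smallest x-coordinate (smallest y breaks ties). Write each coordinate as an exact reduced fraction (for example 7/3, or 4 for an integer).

1. After x ≥ 6: [(6,77/5) (6,11/15) (17,0) (18,14) (13,19) (7,19)]
2. After x ≤ 20: [(6,77/5) (6,11/15) (17,0) (18,14) (13,19) (7,19)]
3. After y ≥ 4: [(6,77/5) (6,4) (121/7,4) (18,14) (13,19) (7,19)]
4. After y ≤ 16: [(37/6,16) (6,77/5) (6,4) (121/7,4) (18,14) (16,16)]
5. Canonical ring: [(6,4) (121/7,4) (18,14) (16,16) (37/6,16) (6,77/5)]

Clipped polygon: [(6,4) (121/7,4) (18,14) (16,16) (37/6,16) (6,77/5)]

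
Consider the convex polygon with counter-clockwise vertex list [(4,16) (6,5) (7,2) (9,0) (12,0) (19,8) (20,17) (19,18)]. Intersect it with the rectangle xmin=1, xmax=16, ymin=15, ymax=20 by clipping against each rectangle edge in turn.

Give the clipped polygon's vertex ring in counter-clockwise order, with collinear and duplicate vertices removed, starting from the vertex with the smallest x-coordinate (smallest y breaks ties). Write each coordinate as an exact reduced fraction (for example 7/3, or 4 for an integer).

1. After x ≥ 1: [(4,16) (6,5) (7,2) (9,0) (12,0) (19,8) (20,17) (19,18)]
2. After x ≤ 16: [(16,88/5) (4,16) (6,5) (7,2) (9,0) (12,0) (16,32/7)]
3. After y ≥ 15: [(16,15) (16,88/5) (4,16) (46/11,15)]
4. After y ≤ 20: [(16,15) (16,88/5) (4,16) (46/11,15)]
5. Canonical ring: [(4,16) (46/11,15) (16,15) (16,88/5)]

Clipped polygon: [(4,16) (46/11,15) (16,15) (16,88/5)]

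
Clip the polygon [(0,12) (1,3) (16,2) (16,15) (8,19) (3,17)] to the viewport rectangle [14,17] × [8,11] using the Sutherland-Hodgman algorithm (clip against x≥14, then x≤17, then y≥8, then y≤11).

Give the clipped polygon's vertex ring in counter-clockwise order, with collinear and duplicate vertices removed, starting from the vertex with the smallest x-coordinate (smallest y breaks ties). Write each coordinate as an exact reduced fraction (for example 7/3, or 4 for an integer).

Clipped polygon: [(14,8) (16,8) (16,11) (14,11)]

1. After x ≥ 14: [(14,32/15) (16,2) (16,15) (14,16)]
2. After x ≤ 17: [(14,32/15) (16,2) (16,15) (14,16)]
3. After y ≥ 8: [(14,8) (16,8) (16,15) (14,16)]
4. After y ≤ 11: [(14,11) (14,8) (16,8) (16,11)]
5. Canonical ring: [(14,8) (16,8) (16,11) (14,11)]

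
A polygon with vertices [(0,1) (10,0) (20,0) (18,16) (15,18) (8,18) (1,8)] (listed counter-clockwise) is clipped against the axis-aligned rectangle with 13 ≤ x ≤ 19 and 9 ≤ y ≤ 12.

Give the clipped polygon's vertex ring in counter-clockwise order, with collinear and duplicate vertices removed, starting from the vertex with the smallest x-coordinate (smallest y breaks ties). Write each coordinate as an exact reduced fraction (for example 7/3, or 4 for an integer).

Clipped polygon: [(13,9) (151/8,9) (37/2,12) (13,12)]

1. After x ≥ 13: [(13,0) (20,0) (18,16) (15,18) (13,18)]
2. After x ≤ 19: [(13,0) (19,0) (19,8) (18,16) (15,18) (13,18)]
3. After y ≥ 9: [(13,9) (151/8,9) (18,16) (15,18) (13,18)]
4. After y ≤ 12: [(13,12) (13,9) (151/8,9) (37/2,12)]
5. Canonical ring: [(13,9) (151/8,9) (37/2,12) (13,12)]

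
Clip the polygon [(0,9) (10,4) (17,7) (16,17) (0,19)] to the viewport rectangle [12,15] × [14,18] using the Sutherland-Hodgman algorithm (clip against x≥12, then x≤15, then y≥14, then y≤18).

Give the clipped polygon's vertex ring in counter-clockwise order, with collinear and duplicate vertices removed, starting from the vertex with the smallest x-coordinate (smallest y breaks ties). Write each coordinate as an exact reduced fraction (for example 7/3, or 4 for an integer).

1. After x ≥ 12: [(12,34/7) (17,7) (16,17) (12,35/2)]
2. After x ≤ 15: [(12,34/7) (15,43/7) (15,137/8) (12,35/2)]
3. After y ≥ 14: [(12,14) (15,14) (15,137/8) (12,35/2)]
4. After y ≤ 18: [(12,14) (15,14) (15,137/8) (12,35/2)]
5. Canonical ring: [(12,14) (15,14) (15,137/8) (12,35/2)]

Clipped polygon: [(12,14) (15,14) (15,137/8) (12,35/2)]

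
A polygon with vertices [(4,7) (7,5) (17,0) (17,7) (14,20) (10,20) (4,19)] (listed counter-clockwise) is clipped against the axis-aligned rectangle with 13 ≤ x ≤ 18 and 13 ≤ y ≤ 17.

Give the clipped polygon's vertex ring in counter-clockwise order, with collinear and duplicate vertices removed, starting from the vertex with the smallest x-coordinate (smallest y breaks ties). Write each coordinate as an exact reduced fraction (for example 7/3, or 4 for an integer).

Clipped polygon: [(13,13) (203/13,13) (191/13,17) (13,17)]

1. After x ≥ 13: [(13,2) (17,0) (17,7) (14,20) (13,20)]
2. After x ≤ 18: [(13,2) (17,0) (17,7) (14,20) (13,20)]
3. After y ≥ 13: [(13,13) (203/13,13) (14,20) (13,20)]
4. After y ≤ 17: [(13,17) (13,13) (203/13,13) (191/13,17)]
5. Canonical ring: [(13,13) (203/13,13) (191/13,17) (13,17)]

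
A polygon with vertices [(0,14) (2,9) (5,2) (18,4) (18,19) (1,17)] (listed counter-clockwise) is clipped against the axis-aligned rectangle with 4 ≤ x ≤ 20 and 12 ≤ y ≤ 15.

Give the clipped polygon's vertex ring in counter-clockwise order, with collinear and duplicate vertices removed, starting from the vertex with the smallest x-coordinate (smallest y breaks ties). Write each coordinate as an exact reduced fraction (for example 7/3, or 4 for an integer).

1. After x ≥ 4: [(4,13/3) (5,2) (18,4) (18,19) (4,295/17)]
2. After x ≤ 20: [(4,13/3) (5,2) (18,4) (18,19) (4,295/17)]
3. After y ≥ 12: [(4,12) (18,12) (18,19) (4,295/17)]
4. After y ≤ 15: [(4,15) (4,12) (18,12) (18,15)]
5. Canonical ring: [(4,12) (18,12) (18,15) (4,15)]

Clipped polygon: [(4,12) (18,12) (18,15) (4,15)]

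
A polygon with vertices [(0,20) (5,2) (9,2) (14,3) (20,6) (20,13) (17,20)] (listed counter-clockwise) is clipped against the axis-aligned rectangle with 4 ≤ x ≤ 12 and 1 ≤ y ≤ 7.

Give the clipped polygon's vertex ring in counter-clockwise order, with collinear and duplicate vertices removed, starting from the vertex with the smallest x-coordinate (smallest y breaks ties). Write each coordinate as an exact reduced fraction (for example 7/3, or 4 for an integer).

1. After x ≥ 4: [(4,20) (4,28/5) (5,2) (9,2) (14,3) (20,6) (20,13) (17,20)]
2. After x ≤ 12: [(12,20) (4,20) (4,28/5) (5,2) (9,2) (12,13/5)]
3. After y ≥ 1: [(12,20) (4,20) (4,28/5) (5,2) (9,2) (12,13/5)]
4. After y ≤ 7: [(12,7) (4,7) (4,28/5) (5,2) (9,2) (12,13/5)]
5. Canonical ring: [(4,28/5) (5,2) (9,2) (12,13/5) (12,7) (4,7)]

Clipped polygon: [(4,28/5) (5,2) (9,2) (12,13/5) (12,7) (4,7)]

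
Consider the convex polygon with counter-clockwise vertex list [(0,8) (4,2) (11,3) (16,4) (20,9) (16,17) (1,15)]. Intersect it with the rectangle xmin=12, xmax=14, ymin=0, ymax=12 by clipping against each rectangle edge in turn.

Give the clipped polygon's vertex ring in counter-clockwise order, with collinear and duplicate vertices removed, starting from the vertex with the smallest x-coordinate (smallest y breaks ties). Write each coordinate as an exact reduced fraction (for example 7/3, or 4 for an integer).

1. After x ≥ 12: [(12,16/5) (16,4) (20,9) (16,17) (12,247/15)]
2. After x ≤ 14: [(12,16/5) (14,18/5) (14,251/15) (12,247/15)]
3. After y ≥ 0: [(12,16/5) (14,18/5) (14,251/15) (12,247/15)]
4. After y ≤ 12: [(12,12) (12,16/5) (14,18/5) (14,12)]
5. Canonical ring: [(12,16/5) (14,18/5) (14,12) (12,12)]

Clipped polygon: [(12,16/5) (14,18/5) (14,12) (12,12)]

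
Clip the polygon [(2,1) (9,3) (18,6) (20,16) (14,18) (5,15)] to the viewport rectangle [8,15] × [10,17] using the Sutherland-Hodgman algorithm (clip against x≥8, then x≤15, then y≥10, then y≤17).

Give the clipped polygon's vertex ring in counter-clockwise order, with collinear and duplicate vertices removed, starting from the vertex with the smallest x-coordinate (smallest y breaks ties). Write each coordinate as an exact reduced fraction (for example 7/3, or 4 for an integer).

1. After x ≥ 8: [(8,19/7) (9,3) (18,6) (20,16) (14,18) (8,16)]
2. After x ≤ 15: [(8,19/7) (9,3) (15,5) (15,53/3) (14,18) (8,16)]
3. After y ≥ 10: [(8,10) (15,10) (15,53/3) (14,18) (8,16)]
4. After y ≤ 17: [(8,10) (15,10) (15,17) (11,17) (8,16)]
5. Canonical ring: [(8,10) (15,10) (15,17) (11,17) (8,16)]

Clipped polygon: [(8,10) (15,10) (15,17) (11,17) (8,16)]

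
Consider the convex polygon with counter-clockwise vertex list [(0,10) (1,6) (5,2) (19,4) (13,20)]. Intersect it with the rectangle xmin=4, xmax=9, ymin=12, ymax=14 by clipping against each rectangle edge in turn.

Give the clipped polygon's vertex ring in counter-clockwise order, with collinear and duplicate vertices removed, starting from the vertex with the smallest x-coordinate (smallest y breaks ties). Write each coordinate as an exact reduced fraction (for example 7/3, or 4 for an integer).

1. After x ≥ 4: [(4,170/13) (4,3) (5,2) (19,4) (13,20)]
2. After x ≤ 9: [(9,220/13) (4,170/13) (4,3) (5,2) (9,18/7)]
3. After y ≥ 12: [(9,12) (9,220/13) (4,170/13) (4,12)]
4. After y ≤ 14: [(9,12) (9,14) (26/5,14) (4,170/13) (4,12)]
5. Canonical ring: [(4,12) (9,12) (9,14) (26/5,14) (4,170/13)]

Clipped polygon: [(4,12) (9,12) (9,14) (26/5,14) (4,170/13)]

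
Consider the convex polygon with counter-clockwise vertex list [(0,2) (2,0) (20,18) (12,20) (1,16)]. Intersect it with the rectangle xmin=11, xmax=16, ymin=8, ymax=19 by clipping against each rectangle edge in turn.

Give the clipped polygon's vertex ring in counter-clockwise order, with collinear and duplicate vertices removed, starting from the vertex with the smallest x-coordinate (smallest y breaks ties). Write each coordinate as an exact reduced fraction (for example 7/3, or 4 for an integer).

1. After x ≥ 11: [(11,9) (20,18) (12,20) (11,216/11)]
2. After x ≤ 16: [(11,9) (16,14) (16,19) (12,20) (11,216/11)]
3. After y ≥ 8: [(11,9) (16,14) (16,19) (12,20) (11,216/11)]
4. After y ≤ 19: [(11,19) (11,9) (16,14) (16,19) (16,19)]
5. Canonical ring: [(11,9) (16,14) (16,19) (11,19)]

Clipped polygon: [(11,9) (16,14) (16,19) (11,19)]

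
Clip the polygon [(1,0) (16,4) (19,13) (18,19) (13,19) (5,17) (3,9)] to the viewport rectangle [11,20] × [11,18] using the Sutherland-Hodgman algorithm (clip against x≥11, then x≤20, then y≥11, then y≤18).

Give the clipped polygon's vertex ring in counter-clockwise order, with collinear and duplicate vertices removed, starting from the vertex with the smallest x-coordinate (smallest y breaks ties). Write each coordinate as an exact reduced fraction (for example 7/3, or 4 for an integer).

Clipped polygon: [(11,11) (55/3,11) (19,13) (109/6,18) (11,18)]

1. After x ≥ 11: [(11,8/3) (16,4) (19,13) (18,19) (13,19) (11,37/2)]
2. After x ≤ 20: [(11,8/3) (16,4) (19,13) (18,19) (13,19) (11,37/2)]
3. After y ≥ 11: [(11,11) (55/3,11) (19,13) (18,19) (13,19) (11,37/2)]
4. After y ≤ 18: [(11,18) (11,11) (55/3,11) (19,13) (109/6,18)]
5. Canonical ring: [(11,11) (55/3,11) (19,13) (109/6,18) (11,18)]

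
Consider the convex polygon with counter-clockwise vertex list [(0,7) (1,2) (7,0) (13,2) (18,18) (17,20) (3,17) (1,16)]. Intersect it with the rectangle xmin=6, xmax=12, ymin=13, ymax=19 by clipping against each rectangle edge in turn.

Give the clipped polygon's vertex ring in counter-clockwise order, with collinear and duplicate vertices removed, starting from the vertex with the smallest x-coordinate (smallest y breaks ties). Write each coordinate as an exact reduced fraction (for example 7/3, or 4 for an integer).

1. After x ≥ 6: [(6,1/3) (7,0) (13,2) (18,18) (17,20) (6,247/14)]
2. After x ≤ 12: [(6,1/3) (7,0) (12,5/3) (12,265/14) (6,247/14)]
3. After y ≥ 13: [(6,13) (12,13) (12,265/14) (6,247/14)]
4. After y ≤ 19: [(6,13) (12,13) (12,265/14) (6,247/14)]
5. Canonical ring: [(6,13) (12,13) (12,265/14) (6,247/14)]

Clipped polygon: [(6,13) (12,13) (12,265/14) (6,247/14)]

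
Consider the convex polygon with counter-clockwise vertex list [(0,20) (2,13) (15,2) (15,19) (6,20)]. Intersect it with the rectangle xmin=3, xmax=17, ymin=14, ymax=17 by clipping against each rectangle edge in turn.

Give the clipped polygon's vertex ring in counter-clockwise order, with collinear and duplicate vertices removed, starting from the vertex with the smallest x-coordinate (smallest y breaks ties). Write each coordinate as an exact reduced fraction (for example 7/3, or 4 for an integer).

Clipped polygon: [(3,14) (15,14) (15,17) (3,17)]

1. After x ≥ 3: [(3,20) (3,158/13) (15,2) (15,19) (6,20)]
2. After x ≤ 17: [(3,20) (3,158/13) (15,2) (15,19) (6,20)]
3. After y ≥ 14: [(3,20) (3,14) (15,14) (15,19) (6,20)]
4. After y ≤ 17: [(3,17) (3,14) (15,14) (15,17)]
5. Canonical ring: [(3,14) (15,14) (15,17) (3,17)]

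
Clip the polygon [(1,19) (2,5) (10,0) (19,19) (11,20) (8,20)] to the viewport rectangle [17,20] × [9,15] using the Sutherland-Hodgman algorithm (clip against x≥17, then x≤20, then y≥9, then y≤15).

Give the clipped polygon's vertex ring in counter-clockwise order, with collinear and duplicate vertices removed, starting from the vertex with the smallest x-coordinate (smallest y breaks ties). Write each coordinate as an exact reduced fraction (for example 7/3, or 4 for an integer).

1. After x ≥ 17: [(17,133/9) (19,19) (17,77/4)]
2. After x ≤ 20: [(17,133/9) (19,19) (17,77/4)]
3. After y ≥ 9: [(17,133/9) (19,19) (17,77/4)]
4. After y ≤ 15: [(17,15) (17,133/9) (325/19,15)]
5. Canonical ring: [(17,133/9) (325/19,15) (17,15)]

Clipped polygon: [(17,133/9) (325/19,15) (17,15)]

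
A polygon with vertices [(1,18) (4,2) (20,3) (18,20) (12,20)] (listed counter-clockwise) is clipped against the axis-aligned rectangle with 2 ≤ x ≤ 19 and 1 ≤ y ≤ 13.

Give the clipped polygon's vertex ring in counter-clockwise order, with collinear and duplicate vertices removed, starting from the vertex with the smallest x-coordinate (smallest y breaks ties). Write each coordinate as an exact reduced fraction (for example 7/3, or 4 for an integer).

1. After x ≥ 2: [(2,200/11) (2,38/3) (4,2) (20,3) (18,20) (12,20)]
2. After x ≤ 19: [(2,200/11) (2,38/3) (4,2) (19,47/16) (19,23/2) (18,20) (12,20)]
3. After y ≥ 1: [(2,200/11) (2,38/3) (4,2) (19,47/16) (19,23/2) (18,20) (12,20)]
4. After y ≤ 13: [(2,13) (2,38/3) (4,2) (19,47/16) (19,23/2) (320/17,13)]
5. Canonical ring: [(2,38/3) (4,2) (19,47/16) (19,23/2) (320/17,13) (2,13)]

Clipped polygon: [(2,38/3) (4,2) (19,47/16) (19,23/2) (320/17,13) (2,13)]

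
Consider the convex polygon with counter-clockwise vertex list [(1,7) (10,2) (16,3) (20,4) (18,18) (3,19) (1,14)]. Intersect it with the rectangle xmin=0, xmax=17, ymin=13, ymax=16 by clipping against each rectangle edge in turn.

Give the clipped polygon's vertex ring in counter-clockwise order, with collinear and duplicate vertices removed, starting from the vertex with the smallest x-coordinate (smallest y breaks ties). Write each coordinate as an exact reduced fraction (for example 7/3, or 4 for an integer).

Clipped polygon: [(1,13) (17,13) (17,16) (9/5,16) (1,14)]

1. After x ≥ 0: [(1,7) (10,2) (16,3) (20,4) (18,18) (3,19) (1,14)]
2. After x ≤ 17: [(1,7) (10,2) (16,3) (17,13/4) (17,271/15) (3,19) (1,14)]
3. After y ≥ 13: [(1,13) (17,13) (17,271/15) (3,19) (1,14)]
4. After y ≤ 16: [(1,13) (17,13) (17,16) (9/5,16) (1,14)]
5. Canonical ring: [(1,13) (17,13) (17,16) (9/5,16) (1,14)]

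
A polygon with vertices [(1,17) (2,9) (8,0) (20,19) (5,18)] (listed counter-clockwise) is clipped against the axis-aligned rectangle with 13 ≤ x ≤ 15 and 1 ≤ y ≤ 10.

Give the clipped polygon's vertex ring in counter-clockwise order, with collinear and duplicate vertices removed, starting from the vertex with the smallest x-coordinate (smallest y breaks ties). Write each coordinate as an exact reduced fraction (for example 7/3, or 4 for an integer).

1. After x ≥ 13: [(13,95/12) (20,19) (13,278/15)]
2. After x ≤ 15: [(13,95/12) (15,133/12) (15,56/3) (13,278/15)]
3. After y ≥ 1: [(13,95/12) (15,133/12) (15,56/3) (13,278/15)]
4. After y ≤ 10: [(13,10) (13,95/12) (272/19,10)]
5. Canonical ring: [(13,95/12) (272/19,10) (13,10)]

Clipped polygon: [(13,95/12) (272/19,10) (13,10)]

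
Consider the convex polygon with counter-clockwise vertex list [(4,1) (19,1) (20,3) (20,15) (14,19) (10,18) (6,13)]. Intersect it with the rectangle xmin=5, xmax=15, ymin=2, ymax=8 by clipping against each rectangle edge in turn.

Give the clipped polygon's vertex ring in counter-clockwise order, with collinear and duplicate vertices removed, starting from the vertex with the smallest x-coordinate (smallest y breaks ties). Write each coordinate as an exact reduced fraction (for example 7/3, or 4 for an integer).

1. After x ≥ 5: [(5,7) (5,1) (19,1) (20,3) (20,15) (14,19) (10,18) (6,13)]
2. After x ≤ 15: [(5,7) (5,1) (15,1) (15,55/3) (14,19) (10,18) (6,13)]
3. After y ≥ 2: [(5,7) (5,2) (15,2) (15,55/3) (14,19) (10,18) (6,13)]
4. After y ≤ 8: [(31/6,8) (5,7) (5,2) (15,2) (15,8)]
5. Canonical ring: [(5,2) (15,2) (15,8) (31/6,8) (5,7)]

Clipped polygon: [(5,2) (15,2) (15,8) (31/6,8) (5,7)]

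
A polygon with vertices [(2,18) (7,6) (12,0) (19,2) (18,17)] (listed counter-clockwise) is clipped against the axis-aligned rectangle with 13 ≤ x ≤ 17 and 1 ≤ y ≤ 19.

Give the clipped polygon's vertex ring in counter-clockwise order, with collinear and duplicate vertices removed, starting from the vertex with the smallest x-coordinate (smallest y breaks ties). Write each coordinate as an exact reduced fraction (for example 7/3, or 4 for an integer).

Clipped polygon: [(13,1) (31/2,1) (17,10/7) (17,273/16) (13,277/16)]

1. After x ≥ 13: [(13,277/16) (13,2/7) (19,2) (18,17)]
2. After x ≤ 17: [(17,273/16) (13,277/16) (13,2/7) (17,10/7)]
3. After y ≥ 1: [(17,273/16) (13,277/16) (13,1) (31/2,1) (17,10/7)]
4. After y ≤ 19: [(17,273/16) (13,277/16) (13,1) (31/2,1) (17,10/7)]
5. Canonical ring: [(13,1) (31/2,1) (17,10/7) (17,273/16) (13,277/16)]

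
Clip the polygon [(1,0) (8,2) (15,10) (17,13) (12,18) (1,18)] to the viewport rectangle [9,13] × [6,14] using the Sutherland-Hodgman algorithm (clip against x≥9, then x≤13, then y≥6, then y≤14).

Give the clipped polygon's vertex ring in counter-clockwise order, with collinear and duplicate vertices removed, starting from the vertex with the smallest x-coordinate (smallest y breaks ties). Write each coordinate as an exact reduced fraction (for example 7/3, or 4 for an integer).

1. After x ≥ 9: [(9,22/7) (15,10) (17,13) (12,18) (9,18)]
2. After x ≤ 13: [(9,22/7) (13,54/7) (13,17) (12,18) (9,18)]
3. After y ≥ 6: [(9,6) (23/2,6) (13,54/7) (13,17) (12,18) (9,18)]
4. After y ≤ 14: [(9,14) (9,6) (23/2,6) (13,54/7) (13,14)]
5. Canonical ring: [(9,6) (23/2,6) (13,54/7) (13,14) (9,14)]

Clipped polygon: [(9,6) (23/2,6) (13,54/7) (13,14) (9,14)]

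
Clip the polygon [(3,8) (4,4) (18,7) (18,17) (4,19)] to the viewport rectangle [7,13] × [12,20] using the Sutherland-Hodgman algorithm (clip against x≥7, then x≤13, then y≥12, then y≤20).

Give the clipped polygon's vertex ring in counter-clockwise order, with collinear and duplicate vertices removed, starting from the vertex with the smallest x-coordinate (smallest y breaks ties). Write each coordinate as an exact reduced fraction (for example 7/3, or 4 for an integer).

1. After x ≥ 7: [(7,65/14) (18,7) (18,17) (7,130/7)]
2. After x ≤ 13: [(7,65/14) (13,83/14) (13,124/7) (7,130/7)]
3. After y ≥ 12: [(7,12) (13,12) (13,124/7) (7,130/7)]
4. After y ≤ 20: [(7,12) (13,12) (13,124/7) (7,130/7)]
5. Canonical ring: [(7,12) (13,12) (13,124/7) (7,130/7)]

Clipped polygon: [(7,12) (13,12) (13,124/7) (7,130/7)]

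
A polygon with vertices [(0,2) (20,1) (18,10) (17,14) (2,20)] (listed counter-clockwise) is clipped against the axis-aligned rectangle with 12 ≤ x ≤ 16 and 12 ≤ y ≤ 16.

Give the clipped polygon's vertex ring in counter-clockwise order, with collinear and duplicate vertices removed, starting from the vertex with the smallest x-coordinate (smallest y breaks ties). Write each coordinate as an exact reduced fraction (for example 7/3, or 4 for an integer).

Clipped polygon: [(12,12) (16,12) (16,72/5) (12,16)]

1. After x ≥ 12: [(12,7/5) (20,1) (18,10) (17,14) (12,16)]
2. After x ≤ 16: [(12,7/5) (16,6/5) (16,72/5) (12,16)]
3. After y ≥ 12: [(12,12) (16,12) (16,72/5) (12,16)]
4. After y ≤ 16: [(12,12) (16,12) (16,72/5) (12,16)]
5. Canonical ring: [(12,12) (16,12) (16,72/5) (12,16)]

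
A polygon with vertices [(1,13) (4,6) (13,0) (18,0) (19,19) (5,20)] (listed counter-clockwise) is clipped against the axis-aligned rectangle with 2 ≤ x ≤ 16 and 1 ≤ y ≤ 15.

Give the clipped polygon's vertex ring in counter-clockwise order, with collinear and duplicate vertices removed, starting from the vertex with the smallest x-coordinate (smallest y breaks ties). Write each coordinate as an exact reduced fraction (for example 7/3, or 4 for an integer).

Clipped polygon: [(2,32/3) (4,6) (23/2,1) (16,1) (16,15) (15/7,15) (2,59/4)]

1. After x ≥ 2: [(2,59/4) (2,32/3) (4,6) (13,0) (18,0) (19,19) (5,20)]
2. After x ≤ 16: [(2,59/4) (2,32/3) (4,6) (13,0) (16,0) (16,269/14) (5,20)]
3. After y ≥ 1: [(2,59/4) (2,32/3) (4,6) (23/2,1) (16,1) (16,269/14) (5,20)]
4. After y ≤ 15: [(15/7,15) (2,59/4) (2,32/3) (4,6) (23/2,1) (16,1) (16,15)]
5. Canonical ring: [(2,32/3) (4,6) (23/2,1) (16,1) (16,15) (15/7,15) (2,59/4)]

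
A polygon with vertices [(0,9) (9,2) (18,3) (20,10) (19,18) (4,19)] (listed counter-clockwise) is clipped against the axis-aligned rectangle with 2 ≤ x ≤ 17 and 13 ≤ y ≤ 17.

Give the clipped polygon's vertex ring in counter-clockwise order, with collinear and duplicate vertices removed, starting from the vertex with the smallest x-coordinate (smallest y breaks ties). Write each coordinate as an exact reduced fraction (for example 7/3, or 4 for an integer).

1. After x ≥ 2: [(2,14) (2,67/9) (9,2) (18,3) (20,10) (19,18) (4,19)]
2. After x ≤ 17: [(2,14) (2,67/9) (9,2) (17,26/9) (17,272/15) (4,19)]
3. After y ≥ 13: [(2,14) (2,13) (17,13) (17,272/15) (4,19)]
4. After y ≤ 17: [(16/5,17) (2,14) (2,13) (17,13) (17,17)]
5. Canonical ring: [(2,13) (17,13) (17,17) (16/5,17) (2,14)]

Clipped polygon: [(2,13) (17,13) (17,17) (16/5,17) (2,14)]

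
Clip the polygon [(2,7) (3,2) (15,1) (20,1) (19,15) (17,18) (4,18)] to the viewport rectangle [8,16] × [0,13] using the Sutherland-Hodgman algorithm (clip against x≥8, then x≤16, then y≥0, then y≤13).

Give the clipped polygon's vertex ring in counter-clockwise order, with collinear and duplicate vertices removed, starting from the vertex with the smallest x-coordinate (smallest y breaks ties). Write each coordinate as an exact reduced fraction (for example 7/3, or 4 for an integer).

Clipped polygon: [(8,19/12) (15,1) (16,1) (16,13) (8,13)]

1. After x ≥ 8: [(8,19/12) (15,1) (20,1) (19,15) (17,18) (8,18)]
2. After x ≤ 16: [(8,19/12) (15,1) (16,1) (16,18) (8,18)]
3. After y ≥ 0: [(8,19/12) (15,1) (16,1) (16,18) (8,18)]
4. After y ≤ 13: [(8,13) (8,19/12) (15,1) (16,1) (16,13)]
5. Canonical ring: [(8,19/12) (15,1) (16,1) (16,13) (8,13)]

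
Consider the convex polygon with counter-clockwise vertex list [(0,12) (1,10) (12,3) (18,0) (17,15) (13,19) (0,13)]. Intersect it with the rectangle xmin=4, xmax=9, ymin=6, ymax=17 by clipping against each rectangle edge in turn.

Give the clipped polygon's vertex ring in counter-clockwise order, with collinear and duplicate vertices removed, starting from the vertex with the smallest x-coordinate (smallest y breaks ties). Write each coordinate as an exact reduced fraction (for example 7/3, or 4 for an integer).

Clipped polygon: [(4,89/11) (51/7,6) (9,6) (9,17) (26/3,17) (4,193/13)]

1. After x ≥ 4: [(4,89/11) (12,3) (18,0) (17,15) (13,19) (4,193/13)]
2. After x ≤ 9: [(4,89/11) (9,54/11) (9,223/13) (4,193/13)]
3. After y ≥ 6: [(4,89/11) (51/7,6) (9,6) (9,223/13) (4,193/13)]
4. After y ≤ 17: [(4,89/11) (51/7,6) (9,6) (9,17) (26/3,17) (4,193/13)]
5. Canonical ring: [(4,89/11) (51/7,6) (9,6) (9,17) (26/3,17) (4,193/13)]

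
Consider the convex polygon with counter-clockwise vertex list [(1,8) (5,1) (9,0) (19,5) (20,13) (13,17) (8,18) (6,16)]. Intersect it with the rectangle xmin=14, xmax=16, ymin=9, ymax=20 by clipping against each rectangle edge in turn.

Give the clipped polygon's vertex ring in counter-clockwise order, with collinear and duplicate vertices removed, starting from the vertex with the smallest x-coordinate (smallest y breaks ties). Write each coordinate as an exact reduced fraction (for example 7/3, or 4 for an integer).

1. After x ≥ 14: [(14,5/2) (19,5) (20,13) (14,115/7)]
2. After x ≤ 16: [(14,5/2) (16,7/2) (16,107/7) (14,115/7)]
3. After y ≥ 9: [(14,9) (16,9) (16,107/7) (14,115/7)]
4. After y ≤ 20: [(14,9) (16,9) (16,107/7) (14,115/7)]
5. Canonical ring: [(14,9) (16,9) (16,107/7) (14,115/7)]

Clipped polygon: [(14,9) (16,9) (16,107/7) (14,115/7)]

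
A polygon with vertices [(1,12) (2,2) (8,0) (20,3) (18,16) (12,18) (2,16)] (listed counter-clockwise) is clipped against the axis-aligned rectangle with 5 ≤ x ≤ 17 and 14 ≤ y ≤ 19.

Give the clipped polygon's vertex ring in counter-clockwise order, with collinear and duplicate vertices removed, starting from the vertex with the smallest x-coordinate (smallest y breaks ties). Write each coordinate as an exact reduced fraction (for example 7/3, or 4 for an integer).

1. After x ≥ 5: [(5,1) (8,0) (20,3) (18,16) (12,18) (5,83/5)]
2. After x ≤ 17: [(5,1) (8,0) (17,9/4) (17,49/3) (12,18) (5,83/5)]
3. After y ≥ 14: [(5,14) (17,14) (17,49/3) (12,18) (5,83/5)]
4. After y ≤ 19: [(5,14) (17,14) (17,49/3) (12,18) (5,83/5)]
5. Canonical ring: [(5,14) (17,14) (17,49/3) (12,18) (5,83/5)]

Clipped polygon: [(5,14) (17,14) (17,49/3) (12,18) (5,83/5)]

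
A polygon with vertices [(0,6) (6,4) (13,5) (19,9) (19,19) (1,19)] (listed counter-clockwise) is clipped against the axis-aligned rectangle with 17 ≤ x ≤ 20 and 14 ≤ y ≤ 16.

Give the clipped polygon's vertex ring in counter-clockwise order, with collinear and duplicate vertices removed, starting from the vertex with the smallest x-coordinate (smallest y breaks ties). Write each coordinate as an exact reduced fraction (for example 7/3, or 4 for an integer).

1. After x ≥ 17: [(17,23/3) (19,9) (19,19) (17,19)]
2. After x ≤ 20: [(17,23/3) (19,9) (19,19) (17,19)]
3. After y ≥ 14: [(17,14) (19,14) (19,19) (17,19)]
4. After y ≤ 16: [(17,16) (17,14) (19,14) (19,16)]
5. Canonical ring: [(17,14) (19,14) (19,16) (17,16)]

Clipped polygon: [(17,14) (19,14) (19,16) (17,16)]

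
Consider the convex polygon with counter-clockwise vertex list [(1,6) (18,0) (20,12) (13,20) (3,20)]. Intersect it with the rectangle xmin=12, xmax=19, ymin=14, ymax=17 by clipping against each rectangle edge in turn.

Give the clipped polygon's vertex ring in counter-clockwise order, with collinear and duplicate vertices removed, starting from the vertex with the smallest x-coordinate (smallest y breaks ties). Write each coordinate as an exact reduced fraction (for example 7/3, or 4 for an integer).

Clipped polygon: [(12,14) (73/4,14) (125/8,17) (12,17)]

1. After x ≥ 12: [(12,36/17) (18,0) (20,12) (13,20) (12,20)]
2. After x ≤ 19: [(12,36/17) (18,0) (19,6) (19,92/7) (13,20) (12,20)]
3. After y ≥ 14: [(12,14) (73/4,14) (13,20) (12,20)]
4. After y ≤ 17: [(12,17) (12,14) (73/4,14) (125/8,17)]
5. Canonical ring: [(12,14) (73/4,14) (125/8,17) (12,17)]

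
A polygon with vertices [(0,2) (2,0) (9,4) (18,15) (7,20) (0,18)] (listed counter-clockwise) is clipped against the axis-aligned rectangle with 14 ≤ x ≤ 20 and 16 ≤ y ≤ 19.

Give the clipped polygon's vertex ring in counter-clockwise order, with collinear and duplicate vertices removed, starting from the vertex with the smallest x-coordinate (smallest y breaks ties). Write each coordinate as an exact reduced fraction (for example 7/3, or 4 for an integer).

1. After x ≥ 14: [(14,91/9) (18,15) (14,185/11)]
2. After x ≤ 20: [(14,91/9) (18,15) (14,185/11)]
3. After y ≥ 16: [(14,16) (79/5,16) (14,185/11)]
4. After y ≤ 19: [(14,16) (79/5,16) (14,185/11)]
5. Canonical ring: [(14,16) (79/5,16) (14,185/11)]

Clipped polygon: [(14,16) (79/5,16) (14,185/11)]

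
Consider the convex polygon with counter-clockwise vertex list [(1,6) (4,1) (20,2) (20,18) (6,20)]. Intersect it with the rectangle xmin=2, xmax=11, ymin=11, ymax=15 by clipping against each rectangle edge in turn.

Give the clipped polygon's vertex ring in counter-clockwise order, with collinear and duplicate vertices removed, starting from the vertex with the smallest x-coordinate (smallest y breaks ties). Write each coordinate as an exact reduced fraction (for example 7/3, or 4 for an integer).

Clipped polygon: [(39/14,11) (11,11) (11,15) (59/14,15)]

1. After x ≥ 2: [(2,44/5) (2,13/3) (4,1) (20,2) (20,18) (6,20)]
2. After x ≤ 11: [(2,44/5) (2,13/3) (4,1) (11,23/16) (11,135/7) (6,20)]
3. After y ≥ 11: [(39/14,11) (11,11) (11,135/7) (6,20)]
4. After y ≤ 15: [(59/14,15) (39/14,11) (11,11) (11,15)]
5. Canonical ring: [(39/14,11) (11,11) (11,15) (59/14,15)]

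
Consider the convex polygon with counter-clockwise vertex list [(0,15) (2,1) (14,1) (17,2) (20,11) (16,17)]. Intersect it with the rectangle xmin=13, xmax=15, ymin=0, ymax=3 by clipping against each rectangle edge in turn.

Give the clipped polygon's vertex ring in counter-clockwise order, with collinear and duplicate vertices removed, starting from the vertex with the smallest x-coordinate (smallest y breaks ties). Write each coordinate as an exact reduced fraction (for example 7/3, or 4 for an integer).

Clipped polygon: [(13,1) (14,1) (15,4/3) (15,3) (13,3)]

1. After x ≥ 13: [(13,133/8) (13,1) (14,1) (17,2) (20,11) (16,17)]
2. After x ≤ 15: [(15,135/8) (13,133/8) (13,1) (14,1) (15,4/3)]
3. After y ≥ 0: [(15,135/8) (13,133/8) (13,1) (14,1) (15,4/3)]
4. After y ≤ 3: [(15,3) (13,3) (13,1) (14,1) (15,4/3)]
5. Canonical ring: [(13,1) (14,1) (15,4/3) (15,3) (13,3)]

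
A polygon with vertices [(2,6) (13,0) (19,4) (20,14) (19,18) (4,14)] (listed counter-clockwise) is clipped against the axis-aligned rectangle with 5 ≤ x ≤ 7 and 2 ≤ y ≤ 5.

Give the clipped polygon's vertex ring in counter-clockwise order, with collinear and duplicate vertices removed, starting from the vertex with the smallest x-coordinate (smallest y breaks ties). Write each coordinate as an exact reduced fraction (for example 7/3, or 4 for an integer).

1. After x ≥ 5: [(5,48/11) (13,0) (19,4) (20,14) (19,18) (5,214/15)]
2. After x ≤ 7: [(5,48/11) (7,36/11) (7,74/5) (5,214/15)]
3. After y ≥ 2: [(5,48/11) (7,36/11) (7,74/5) (5,214/15)]
4. After y ≤ 5: [(5,5) (5,48/11) (7,36/11) (7,5)]
5. Canonical ring: [(5,48/11) (7,36/11) (7,5) (5,5)]

Clipped polygon: [(5,48/11) (7,36/11) (7,5) (5,5)]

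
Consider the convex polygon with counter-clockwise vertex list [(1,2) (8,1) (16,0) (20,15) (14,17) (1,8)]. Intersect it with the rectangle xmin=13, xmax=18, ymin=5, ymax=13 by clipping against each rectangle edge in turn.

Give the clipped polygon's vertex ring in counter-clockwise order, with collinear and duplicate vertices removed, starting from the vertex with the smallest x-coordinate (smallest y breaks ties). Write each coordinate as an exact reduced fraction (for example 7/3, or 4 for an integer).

1. After x ≥ 13: [(13,3/8) (16,0) (20,15) (14,17) (13,212/13)]
2. After x ≤ 18: [(13,3/8) (16,0) (18,15/2) (18,47/3) (14,17) (13,212/13)]
3. After y ≥ 5: [(13,5) (52/3,5) (18,15/2) (18,47/3) (14,17) (13,212/13)]
4. After y ≤ 13: [(13,13) (13,5) (52/3,5) (18,15/2) (18,13)]
5. Canonical ring: [(13,5) (52/3,5) (18,15/2) (18,13) (13,13)]

Clipped polygon: [(13,5) (52/3,5) (18,15/2) (18,13) (13,13)]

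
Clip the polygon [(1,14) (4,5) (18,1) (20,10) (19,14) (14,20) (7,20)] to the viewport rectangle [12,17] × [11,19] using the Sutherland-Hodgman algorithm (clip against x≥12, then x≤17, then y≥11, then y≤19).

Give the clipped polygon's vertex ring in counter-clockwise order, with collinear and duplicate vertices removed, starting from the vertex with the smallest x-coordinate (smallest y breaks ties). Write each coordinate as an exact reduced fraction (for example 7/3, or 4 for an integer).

Clipped polygon: [(12,11) (17,11) (17,82/5) (89/6,19) (12,19)]

1. After x ≥ 12: [(12,19/7) (18,1) (20,10) (19,14) (14,20) (12,20)]
2. After x ≤ 17: [(12,19/7) (17,9/7) (17,82/5) (14,20) (12,20)]
3. After y ≥ 11: [(12,11) (17,11) (17,82/5) (14,20) (12,20)]
4. After y ≤ 19: [(12,19) (12,11) (17,11) (17,82/5) (89/6,19)]
5. Canonical ring: [(12,11) (17,11) (17,82/5) (89/6,19) (12,19)]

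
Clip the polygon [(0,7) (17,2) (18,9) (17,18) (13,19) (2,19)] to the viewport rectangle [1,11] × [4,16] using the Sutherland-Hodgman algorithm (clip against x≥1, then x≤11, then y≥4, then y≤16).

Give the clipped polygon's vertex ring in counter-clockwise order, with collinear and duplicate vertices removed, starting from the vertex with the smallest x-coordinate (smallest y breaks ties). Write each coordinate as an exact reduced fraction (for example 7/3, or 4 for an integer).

1. After x ≥ 1: [(1,13) (1,114/17) (17,2) (18,9) (17,18) (13,19) (2,19)]
2. After x ≤ 11: [(1,13) (1,114/17) (11,64/17) (11,19) (2,19)]
3. After y ≥ 4: [(1,13) (1,114/17) (51/5,4) (11,4) (11,19) (2,19)]
4. After y ≤ 16: [(3/2,16) (1,13) (1,114/17) (51/5,4) (11,4) (11,16)]
5. Canonical ring: [(1,114/17) (51/5,4) (11,4) (11,16) (3/2,16) (1,13)]

Clipped polygon: [(1,114/17) (51/5,4) (11,4) (11,16) (3/2,16) (1,13)]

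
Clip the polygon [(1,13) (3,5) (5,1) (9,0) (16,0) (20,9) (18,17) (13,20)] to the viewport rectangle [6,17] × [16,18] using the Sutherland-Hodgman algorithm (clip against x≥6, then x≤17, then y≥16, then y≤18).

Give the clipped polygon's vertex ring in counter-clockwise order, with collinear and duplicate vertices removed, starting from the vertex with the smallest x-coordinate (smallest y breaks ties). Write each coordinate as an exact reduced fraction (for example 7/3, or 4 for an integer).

Clipped polygon: [(43/7,16) (17,16) (17,88/5) (49/3,18) (67/7,18)]

1. After x ≥ 6: [(6,191/12) (6,3/4) (9,0) (16,0) (20,9) (18,17) (13,20)]
2. After x ≤ 17: [(6,191/12) (6,3/4) (9,0) (16,0) (17,9/4) (17,88/5) (13,20)]
3. After y ≥ 16: [(43/7,16) (17,16) (17,88/5) (13,20)]
4. After y ≤ 18: [(67/7,18) (43/7,16) (17,16) (17,88/5) (49/3,18)]
5. Canonical ring: [(43/7,16) (17,16) (17,88/5) (49/3,18) (67/7,18)]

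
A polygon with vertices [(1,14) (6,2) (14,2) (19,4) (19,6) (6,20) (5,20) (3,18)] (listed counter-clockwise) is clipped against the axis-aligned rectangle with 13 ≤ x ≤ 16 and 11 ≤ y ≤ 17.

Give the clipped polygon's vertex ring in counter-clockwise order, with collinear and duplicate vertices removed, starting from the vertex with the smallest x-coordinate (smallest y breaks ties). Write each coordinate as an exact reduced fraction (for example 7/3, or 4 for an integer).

1. After x ≥ 13: [(13,2) (14,2) (19,4) (19,6) (13,162/13)]
2. After x ≤ 16: [(13,2) (14,2) (16,14/5) (16,120/13) (13,162/13)]
3. After y ≥ 11: [(13,11) (201/14,11) (13,162/13)]
4. After y ≤ 17: [(13,11) (201/14,11) (13,162/13)]
5. Canonical ring: [(13,11) (201/14,11) (13,162/13)]

Clipped polygon: [(13,11) (201/14,11) (13,162/13)]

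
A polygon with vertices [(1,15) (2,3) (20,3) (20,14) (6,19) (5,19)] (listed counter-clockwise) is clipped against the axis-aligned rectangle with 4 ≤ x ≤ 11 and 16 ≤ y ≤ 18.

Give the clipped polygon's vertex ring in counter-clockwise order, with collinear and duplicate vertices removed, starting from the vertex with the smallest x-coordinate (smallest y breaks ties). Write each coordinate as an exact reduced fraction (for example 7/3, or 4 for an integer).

Clipped polygon: [(4,16) (11,16) (11,241/14) (44/5,18) (4,18)]

1. After x ≥ 4: [(4,18) (4,3) (20,3) (20,14) (6,19) (5,19)]
2. After x ≤ 11: [(4,18) (4,3) (11,3) (11,241/14) (6,19) (5,19)]
3. After y ≥ 16: [(4,18) (4,16) (11,16) (11,241/14) (6,19) (5,19)]
4. After y ≤ 18: [(4,18) (4,18) (4,16) (11,16) (11,241/14) (44/5,18)]
5. Canonical ring: [(4,16) (11,16) (11,241/14) (44/5,18) (4,18)]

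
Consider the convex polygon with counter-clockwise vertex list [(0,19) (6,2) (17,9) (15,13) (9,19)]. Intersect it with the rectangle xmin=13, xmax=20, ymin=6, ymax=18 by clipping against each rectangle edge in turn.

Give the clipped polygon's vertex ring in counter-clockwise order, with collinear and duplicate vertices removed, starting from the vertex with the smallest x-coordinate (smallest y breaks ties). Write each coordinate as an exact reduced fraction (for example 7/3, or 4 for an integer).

1. After x ≥ 13: [(13,71/11) (17,9) (15,13) (13,15)]
2. After x ≤ 20: [(13,71/11) (17,9) (15,13) (13,15)]
3. After y ≥ 6: [(13,71/11) (17,9) (15,13) (13,15)]
4. After y ≤ 18: [(13,71/11) (17,9) (15,13) (13,15)]
5. Canonical ring: [(13,71/11) (17,9) (15,13) (13,15)]

Clipped polygon: [(13,71/11) (17,9) (15,13) (13,15)]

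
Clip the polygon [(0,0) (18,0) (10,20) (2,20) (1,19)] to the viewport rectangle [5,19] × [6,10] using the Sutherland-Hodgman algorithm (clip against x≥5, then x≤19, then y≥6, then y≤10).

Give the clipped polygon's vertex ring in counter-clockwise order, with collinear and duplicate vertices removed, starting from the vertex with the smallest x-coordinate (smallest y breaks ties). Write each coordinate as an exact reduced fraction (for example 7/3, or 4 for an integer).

Clipped polygon: [(5,6) (78/5,6) (14,10) (5,10)]

1. After x ≥ 5: [(5,0) (18,0) (10,20) (5,20)]
2. After x ≤ 19: [(5,0) (18,0) (10,20) (5,20)]
3. After y ≥ 6: [(5,6) (78/5,6) (10,20) (5,20)]
4. After y ≤ 10: [(5,10) (5,6) (78/5,6) (14,10)]
5. Canonical ring: [(5,6) (78/5,6) (14,10) (5,10)]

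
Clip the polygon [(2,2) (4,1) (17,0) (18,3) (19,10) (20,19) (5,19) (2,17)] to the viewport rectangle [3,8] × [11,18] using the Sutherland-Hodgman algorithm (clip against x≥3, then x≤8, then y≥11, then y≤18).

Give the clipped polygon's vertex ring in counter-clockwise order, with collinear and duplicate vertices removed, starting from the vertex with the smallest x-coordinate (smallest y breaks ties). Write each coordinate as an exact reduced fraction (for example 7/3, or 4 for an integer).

1. After x ≥ 3: [(3,3/2) (4,1) (17,0) (18,3) (19,10) (20,19) (5,19) (3,53/3)]
2. After x ≤ 8: [(3,3/2) (4,1) (8,9/13) (8,19) (5,19) (3,53/3)]
3. After y ≥ 11: [(3,11) (8,11) (8,19) (5,19) (3,53/3)]
4. After y ≤ 18: [(3,11) (8,11) (8,18) (7/2,18) (3,53/3)]
5. Canonical ring: [(3,11) (8,11) (8,18) (7/2,18) (3,53/3)]

Clipped polygon: [(3,11) (8,11) (8,18) (7/2,18) (3,53/3)]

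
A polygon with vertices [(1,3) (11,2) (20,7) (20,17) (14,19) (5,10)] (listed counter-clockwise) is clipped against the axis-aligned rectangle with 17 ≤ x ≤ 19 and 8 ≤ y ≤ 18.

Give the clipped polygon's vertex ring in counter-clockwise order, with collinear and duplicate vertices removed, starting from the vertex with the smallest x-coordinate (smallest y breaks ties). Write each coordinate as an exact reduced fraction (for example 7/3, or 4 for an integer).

1. After x ≥ 17: [(17,16/3) (20,7) (20,17) (17,18)]
2. After x ≤ 19: [(17,16/3) (19,58/9) (19,52/3) (17,18)]
3. After y ≥ 8: [(17,8) (19,8) (19,52/3) (17,18)]
4. After y ≤ 18: [(17,8) (19,8) (19,52/3) (17,18)]
5. Canonical ring: [(17,8) (19,8) (19,52/3) (17,18)]

Clipped polygon: [(17,8) (19,8) (19,52/3) (17,18)]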